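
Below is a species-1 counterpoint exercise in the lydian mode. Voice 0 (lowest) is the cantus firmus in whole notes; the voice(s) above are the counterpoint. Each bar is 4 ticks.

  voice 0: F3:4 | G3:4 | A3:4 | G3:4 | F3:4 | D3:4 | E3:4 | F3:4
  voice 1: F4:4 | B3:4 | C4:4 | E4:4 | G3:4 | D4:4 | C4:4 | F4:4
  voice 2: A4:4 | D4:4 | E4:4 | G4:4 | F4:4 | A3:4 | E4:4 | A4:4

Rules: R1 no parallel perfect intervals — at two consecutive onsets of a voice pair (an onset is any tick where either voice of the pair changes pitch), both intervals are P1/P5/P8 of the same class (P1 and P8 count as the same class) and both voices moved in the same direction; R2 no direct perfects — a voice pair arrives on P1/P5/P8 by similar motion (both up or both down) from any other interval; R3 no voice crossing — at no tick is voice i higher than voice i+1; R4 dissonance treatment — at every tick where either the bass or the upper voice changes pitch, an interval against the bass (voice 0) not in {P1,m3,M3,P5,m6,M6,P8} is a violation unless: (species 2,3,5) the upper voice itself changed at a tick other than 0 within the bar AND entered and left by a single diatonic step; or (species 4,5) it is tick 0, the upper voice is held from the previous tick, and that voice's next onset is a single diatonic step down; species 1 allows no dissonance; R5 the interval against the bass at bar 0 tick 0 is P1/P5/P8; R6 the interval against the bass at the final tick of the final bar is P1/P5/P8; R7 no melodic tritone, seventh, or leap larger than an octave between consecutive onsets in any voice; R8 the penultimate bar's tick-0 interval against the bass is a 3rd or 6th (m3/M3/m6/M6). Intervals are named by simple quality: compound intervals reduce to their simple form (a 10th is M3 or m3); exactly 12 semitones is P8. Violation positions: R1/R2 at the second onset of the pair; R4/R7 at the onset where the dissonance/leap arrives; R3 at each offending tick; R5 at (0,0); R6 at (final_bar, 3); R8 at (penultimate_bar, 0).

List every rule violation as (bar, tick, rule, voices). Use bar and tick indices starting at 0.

bar 0: v0=F3 v1=F4 v2=A4 downbeat M3
bar 1: v0=G3 v1=B3 v2=D4 downbeat P5
bar 2: v0=A3 v1=C4 v2=E4 downbeat P5
bar 3: v0=G3 v1=E4 v2=G4 downbeat P8
bar 4: v0=F3 v1=G3 v2=F4 downbeat P8
bar 5: v0=D3 v1=D4 v2=A3 downbeat P5
bar 6: v0=E3 v1=C4 v2=E4 downbeat P8
bar 7: v0=F3 v1=F4 v2=A4 downbeat M3
  -> R5 @ bar 0 tick 0 v(0, 2): opens on M3
  -> R7 @ bar 1 tick 0 v(1,): F4->B3 leap 6st
  -> R1 @ bar 2 tick 0 v(0, 2): G3/D4 P5 -> A3/E4 P5 similar
  -> R1 @ bar 4 tick 0 v(0, 2): G3/G4 P8 -> F3/F4 P8 similar
  -> R4 @ bar 4 tick 0 v(0, 1): F3/G3 M2 untreated
  -> R2 @ bar 5 tick 0 v(0, 2): F3/F4 P8 -> D3/A3 P5 similar
  -> R3 @ bar 5 tick 0 v(1, 2): D4 above A3
  -> R3 @ bar 5 tick 1 v(1, 2): D4 above A3
  -> R3 @ bar 5 tick 2 v(1, 2): D4 above A3
  -> R3 @ bar 5 tick 3 v(1, 2): D4 above A3
  -> R2 @ bar 6 tick 0 v(0, 2): D3/A3 P5 -> E3/E4 P8 similar
  -> R8 @ bar 6 tick 0 v(0, 2): penult P8 not 3rd/6th
  -> R2 @ bar 7 tick 0 v(0, 1): E3/C4 m6 -> F3/F4 P8 similar
  -> R6 @ bar 7 tick 3 v(0, 2): closes on M3

(0, 0, R5, (0, 2))
(1, 0, R7, (1,))
(2, 0, R1, (0, 2))
(4, 0, R1, (0, 2))
(4, 0, R4, (0, 1))
(5, 0, R2, (0, 2))
(5, 0, R3, (1, 2))
(5, 1, R3, (1, 2))
(5, 2, R3, (1, 2))
(5, 3, R3, (1, 2))
(6, 0, R2, (0, 2))
(6, 0, R8, (0, 2))
(7, 0, R2, (0, 1))
(7, 3, R6, (0, 2))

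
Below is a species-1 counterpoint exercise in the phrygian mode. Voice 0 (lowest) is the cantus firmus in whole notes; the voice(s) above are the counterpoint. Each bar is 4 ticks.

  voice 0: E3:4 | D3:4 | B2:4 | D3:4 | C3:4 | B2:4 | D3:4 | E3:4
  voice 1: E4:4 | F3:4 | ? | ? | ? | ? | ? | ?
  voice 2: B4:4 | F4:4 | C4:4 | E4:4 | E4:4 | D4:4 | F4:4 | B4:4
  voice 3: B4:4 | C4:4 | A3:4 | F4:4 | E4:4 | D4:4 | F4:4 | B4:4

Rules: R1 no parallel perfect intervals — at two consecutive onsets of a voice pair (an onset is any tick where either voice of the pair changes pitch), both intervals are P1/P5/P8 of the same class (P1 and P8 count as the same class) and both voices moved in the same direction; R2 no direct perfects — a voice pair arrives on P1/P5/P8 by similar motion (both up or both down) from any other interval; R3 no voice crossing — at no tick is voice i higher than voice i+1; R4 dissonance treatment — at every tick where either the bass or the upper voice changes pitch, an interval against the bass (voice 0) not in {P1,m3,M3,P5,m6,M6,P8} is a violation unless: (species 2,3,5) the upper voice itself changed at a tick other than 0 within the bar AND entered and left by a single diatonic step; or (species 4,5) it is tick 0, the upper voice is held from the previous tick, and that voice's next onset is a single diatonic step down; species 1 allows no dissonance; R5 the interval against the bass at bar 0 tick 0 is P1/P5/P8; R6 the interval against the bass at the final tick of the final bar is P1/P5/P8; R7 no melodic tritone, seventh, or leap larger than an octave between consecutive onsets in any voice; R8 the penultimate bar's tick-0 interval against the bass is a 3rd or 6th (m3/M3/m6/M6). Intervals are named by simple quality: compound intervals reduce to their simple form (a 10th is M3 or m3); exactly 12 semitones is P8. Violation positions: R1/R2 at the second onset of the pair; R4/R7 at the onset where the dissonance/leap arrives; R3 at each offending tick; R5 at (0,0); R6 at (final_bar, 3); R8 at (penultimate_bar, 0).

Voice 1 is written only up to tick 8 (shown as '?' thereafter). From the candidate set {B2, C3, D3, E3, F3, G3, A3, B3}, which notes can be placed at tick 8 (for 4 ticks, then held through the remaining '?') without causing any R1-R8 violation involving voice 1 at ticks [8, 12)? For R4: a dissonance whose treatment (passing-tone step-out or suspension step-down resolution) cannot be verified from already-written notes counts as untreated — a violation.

{G3}

B2: violates R2,R7
C3: violates R1,R4
D3: violates R1
E3: violates R4
F3: violates R4
G3: legal
A3: violates R4
B3: violates R7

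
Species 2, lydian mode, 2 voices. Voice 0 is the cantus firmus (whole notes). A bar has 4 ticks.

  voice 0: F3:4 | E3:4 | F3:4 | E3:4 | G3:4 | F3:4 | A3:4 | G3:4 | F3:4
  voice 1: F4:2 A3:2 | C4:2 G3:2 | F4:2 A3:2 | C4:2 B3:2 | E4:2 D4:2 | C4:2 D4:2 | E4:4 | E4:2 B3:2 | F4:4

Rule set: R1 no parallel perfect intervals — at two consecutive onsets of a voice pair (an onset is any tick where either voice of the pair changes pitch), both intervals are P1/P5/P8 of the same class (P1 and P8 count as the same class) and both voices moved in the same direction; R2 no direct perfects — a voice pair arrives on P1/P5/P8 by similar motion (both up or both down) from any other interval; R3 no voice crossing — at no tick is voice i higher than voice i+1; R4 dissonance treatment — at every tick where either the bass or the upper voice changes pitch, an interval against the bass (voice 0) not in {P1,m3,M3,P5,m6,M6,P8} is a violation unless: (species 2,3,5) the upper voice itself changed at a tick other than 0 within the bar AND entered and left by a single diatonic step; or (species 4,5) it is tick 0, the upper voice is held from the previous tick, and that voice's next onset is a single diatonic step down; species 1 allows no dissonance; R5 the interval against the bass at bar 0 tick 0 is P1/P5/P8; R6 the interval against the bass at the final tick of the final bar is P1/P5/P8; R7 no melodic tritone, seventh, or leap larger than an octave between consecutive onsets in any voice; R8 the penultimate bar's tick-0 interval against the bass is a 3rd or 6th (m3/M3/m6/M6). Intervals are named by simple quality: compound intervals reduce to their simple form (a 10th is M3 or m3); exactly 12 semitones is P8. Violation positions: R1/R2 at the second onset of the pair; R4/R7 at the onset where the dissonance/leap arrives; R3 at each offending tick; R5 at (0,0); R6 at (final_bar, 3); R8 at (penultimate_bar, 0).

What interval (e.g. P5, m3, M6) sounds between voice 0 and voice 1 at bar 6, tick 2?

P5

voice 0=A3 voice 1=E4 -> P5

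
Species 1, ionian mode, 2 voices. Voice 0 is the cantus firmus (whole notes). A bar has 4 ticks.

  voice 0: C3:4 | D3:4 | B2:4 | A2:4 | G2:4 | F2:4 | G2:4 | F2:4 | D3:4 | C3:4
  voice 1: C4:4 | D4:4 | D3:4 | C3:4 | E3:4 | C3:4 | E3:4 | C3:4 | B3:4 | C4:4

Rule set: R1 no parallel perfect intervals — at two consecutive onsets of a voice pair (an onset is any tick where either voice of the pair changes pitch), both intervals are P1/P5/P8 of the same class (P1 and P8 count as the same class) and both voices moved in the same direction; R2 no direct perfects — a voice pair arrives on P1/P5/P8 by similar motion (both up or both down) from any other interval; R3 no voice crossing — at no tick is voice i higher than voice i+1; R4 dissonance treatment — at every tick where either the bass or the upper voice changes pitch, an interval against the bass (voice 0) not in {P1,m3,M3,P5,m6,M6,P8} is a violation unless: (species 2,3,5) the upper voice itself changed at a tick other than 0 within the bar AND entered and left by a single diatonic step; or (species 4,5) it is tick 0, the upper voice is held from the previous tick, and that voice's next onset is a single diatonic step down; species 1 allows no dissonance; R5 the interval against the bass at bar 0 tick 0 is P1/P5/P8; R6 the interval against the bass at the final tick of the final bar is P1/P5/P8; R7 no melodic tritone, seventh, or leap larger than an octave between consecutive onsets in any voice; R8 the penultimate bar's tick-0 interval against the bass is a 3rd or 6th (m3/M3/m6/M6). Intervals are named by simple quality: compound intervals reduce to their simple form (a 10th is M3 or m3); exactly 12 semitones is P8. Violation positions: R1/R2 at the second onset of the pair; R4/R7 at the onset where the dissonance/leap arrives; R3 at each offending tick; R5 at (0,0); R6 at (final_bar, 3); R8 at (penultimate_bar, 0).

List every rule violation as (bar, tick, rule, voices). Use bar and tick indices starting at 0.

(1, 0, R1, (0, 1))
(5, 0, R2, (0, 1))
(7, 0, R2, (0, 1))
(8, 0, R7, (1,))

bar 0: v0=C3 v1=C4 downbeat P8
bar 1: v0=D3 v1=D4 downbeat P8
bar 2: v0=B2 v1=D3 downbeat m3
bar 3: v0=A2 v1=C3 downbeat m3
bar 4: v0=G2 v1=E3 downbeat M6
bar 5: v0=F2 v1=C3 downbeat P5
bar 6: v0=G2 v1=E3 downbeat M6
bar 7: v0=F2 v1=C3 downbeat P5
bar 8: v0=D3 v1=B3 downbeat M6
bar 9: v0=C3 v1=C4 downbeat P8
  -> R1 @ bar 1 tick 0 v(0, 1): C3/C4 P8 -> D3/D4 P8 similar
  -> R2 @ bar 5 tick 0 v(0, 1): G2/E3 M6 -> F2/C3 P5 similar
  -> R2 @ bar 7 tick 0 v(0, 1): G2/E3 M6 -> F2/C3 P5 similar
  -> R7 @ bar 8 tick 0 v(1,): C3->B3 leap 11st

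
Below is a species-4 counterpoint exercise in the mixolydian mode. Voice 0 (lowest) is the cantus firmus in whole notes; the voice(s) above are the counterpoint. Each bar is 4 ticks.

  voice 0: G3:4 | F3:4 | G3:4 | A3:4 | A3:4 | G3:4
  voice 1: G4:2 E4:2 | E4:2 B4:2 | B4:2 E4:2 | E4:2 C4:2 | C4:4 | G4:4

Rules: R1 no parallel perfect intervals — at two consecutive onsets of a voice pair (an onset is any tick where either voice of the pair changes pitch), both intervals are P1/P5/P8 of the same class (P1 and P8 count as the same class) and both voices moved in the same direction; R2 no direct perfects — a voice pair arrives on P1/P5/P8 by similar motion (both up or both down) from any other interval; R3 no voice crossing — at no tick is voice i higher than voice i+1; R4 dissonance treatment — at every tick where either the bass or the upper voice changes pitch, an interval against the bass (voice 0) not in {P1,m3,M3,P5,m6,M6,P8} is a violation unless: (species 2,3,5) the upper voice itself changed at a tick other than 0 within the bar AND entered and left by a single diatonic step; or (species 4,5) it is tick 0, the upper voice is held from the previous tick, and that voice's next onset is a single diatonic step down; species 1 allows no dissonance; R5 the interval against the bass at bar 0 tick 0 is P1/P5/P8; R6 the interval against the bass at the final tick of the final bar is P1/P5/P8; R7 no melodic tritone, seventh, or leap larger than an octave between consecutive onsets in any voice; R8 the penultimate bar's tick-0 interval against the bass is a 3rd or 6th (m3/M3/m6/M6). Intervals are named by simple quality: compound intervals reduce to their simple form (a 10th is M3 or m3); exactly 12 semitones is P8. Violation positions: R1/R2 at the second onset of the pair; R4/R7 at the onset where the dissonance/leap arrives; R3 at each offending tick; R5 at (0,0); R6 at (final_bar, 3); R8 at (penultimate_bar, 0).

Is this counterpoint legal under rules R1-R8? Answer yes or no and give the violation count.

bar 0: v0=G3 v1=G4 (P8)
bar 1: v0=F3 v1=E4 (M7)
bar 2: v0=G3 v1=B4 (M3)
bar 3: v0=A3 v1=E4 (P5)
bar 4: v0=A3 v1=C4 (m3)
bar 5: v0=G3 v1=G4 (P8)
  R4 @ bar1.0: F3/E4 M7 untreated
  R4 @ bar1.2: F3/B4 TT untreated

No (2 violations)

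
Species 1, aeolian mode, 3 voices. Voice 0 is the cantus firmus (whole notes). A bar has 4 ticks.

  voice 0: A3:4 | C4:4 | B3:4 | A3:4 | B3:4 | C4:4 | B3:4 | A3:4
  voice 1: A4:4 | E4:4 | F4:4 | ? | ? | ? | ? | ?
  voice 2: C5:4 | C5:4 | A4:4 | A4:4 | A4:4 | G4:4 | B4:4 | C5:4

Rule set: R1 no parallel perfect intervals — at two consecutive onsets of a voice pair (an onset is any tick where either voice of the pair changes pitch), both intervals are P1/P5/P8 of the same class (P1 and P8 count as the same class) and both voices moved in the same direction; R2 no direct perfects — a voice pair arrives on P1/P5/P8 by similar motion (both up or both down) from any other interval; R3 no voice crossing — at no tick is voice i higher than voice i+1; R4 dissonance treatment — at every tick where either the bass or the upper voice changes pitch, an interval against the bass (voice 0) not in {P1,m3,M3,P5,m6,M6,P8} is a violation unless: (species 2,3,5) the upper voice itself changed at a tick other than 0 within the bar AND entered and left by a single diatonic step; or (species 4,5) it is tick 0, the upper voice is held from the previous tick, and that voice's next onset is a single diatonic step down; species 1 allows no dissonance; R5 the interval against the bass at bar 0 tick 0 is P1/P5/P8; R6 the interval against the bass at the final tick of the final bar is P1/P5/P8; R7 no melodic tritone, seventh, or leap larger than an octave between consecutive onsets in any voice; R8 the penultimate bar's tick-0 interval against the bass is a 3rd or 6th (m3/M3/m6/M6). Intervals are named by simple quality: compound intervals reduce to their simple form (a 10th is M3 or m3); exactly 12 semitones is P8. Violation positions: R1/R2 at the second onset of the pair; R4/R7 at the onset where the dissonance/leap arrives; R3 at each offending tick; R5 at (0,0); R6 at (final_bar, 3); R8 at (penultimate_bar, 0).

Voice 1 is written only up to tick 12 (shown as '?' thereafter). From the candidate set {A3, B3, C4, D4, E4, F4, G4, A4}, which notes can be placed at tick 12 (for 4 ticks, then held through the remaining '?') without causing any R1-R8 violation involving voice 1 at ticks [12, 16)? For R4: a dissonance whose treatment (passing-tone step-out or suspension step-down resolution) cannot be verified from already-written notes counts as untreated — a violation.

{A4, C4, F4}

A3: violates R2
B3: violates R4,R7
C4: legal
D4: violates R4
E4: violates R2
F4: legal
G4: violates R4
A4: legal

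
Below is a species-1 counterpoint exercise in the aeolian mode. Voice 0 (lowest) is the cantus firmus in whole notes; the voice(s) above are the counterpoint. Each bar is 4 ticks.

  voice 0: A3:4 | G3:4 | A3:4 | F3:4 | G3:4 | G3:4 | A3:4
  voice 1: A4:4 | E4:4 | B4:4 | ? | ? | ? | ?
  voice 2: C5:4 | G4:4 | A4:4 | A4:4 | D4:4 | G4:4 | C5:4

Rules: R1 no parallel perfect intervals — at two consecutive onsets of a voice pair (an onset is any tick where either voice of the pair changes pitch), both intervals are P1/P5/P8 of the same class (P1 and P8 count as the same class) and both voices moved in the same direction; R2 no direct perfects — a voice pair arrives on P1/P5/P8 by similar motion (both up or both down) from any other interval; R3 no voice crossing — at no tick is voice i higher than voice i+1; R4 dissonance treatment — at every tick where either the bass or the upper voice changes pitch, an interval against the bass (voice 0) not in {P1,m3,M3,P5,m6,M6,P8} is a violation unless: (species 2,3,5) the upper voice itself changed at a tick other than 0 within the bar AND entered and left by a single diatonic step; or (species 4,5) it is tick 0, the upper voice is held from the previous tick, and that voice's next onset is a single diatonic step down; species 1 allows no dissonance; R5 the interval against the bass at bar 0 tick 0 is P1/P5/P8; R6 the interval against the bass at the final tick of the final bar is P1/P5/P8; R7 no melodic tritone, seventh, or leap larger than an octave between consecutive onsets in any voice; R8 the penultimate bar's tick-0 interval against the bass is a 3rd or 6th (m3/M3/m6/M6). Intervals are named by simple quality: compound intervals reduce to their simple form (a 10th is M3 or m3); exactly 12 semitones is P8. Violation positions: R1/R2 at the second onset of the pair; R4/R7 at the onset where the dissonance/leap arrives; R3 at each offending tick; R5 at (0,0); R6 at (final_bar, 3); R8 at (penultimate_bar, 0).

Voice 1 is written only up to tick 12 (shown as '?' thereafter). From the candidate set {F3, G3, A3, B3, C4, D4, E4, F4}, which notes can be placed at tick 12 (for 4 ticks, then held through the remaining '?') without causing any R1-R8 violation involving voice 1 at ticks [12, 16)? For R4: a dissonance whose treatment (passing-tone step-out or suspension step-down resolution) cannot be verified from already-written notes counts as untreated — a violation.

F3: violates R2,R7
G3: violates R4,R7
A3: violates R7
B3: violates R4
C4: violates R2,R7
D4: legal
E4: violates R4
F4: violates R2,R7

{D4}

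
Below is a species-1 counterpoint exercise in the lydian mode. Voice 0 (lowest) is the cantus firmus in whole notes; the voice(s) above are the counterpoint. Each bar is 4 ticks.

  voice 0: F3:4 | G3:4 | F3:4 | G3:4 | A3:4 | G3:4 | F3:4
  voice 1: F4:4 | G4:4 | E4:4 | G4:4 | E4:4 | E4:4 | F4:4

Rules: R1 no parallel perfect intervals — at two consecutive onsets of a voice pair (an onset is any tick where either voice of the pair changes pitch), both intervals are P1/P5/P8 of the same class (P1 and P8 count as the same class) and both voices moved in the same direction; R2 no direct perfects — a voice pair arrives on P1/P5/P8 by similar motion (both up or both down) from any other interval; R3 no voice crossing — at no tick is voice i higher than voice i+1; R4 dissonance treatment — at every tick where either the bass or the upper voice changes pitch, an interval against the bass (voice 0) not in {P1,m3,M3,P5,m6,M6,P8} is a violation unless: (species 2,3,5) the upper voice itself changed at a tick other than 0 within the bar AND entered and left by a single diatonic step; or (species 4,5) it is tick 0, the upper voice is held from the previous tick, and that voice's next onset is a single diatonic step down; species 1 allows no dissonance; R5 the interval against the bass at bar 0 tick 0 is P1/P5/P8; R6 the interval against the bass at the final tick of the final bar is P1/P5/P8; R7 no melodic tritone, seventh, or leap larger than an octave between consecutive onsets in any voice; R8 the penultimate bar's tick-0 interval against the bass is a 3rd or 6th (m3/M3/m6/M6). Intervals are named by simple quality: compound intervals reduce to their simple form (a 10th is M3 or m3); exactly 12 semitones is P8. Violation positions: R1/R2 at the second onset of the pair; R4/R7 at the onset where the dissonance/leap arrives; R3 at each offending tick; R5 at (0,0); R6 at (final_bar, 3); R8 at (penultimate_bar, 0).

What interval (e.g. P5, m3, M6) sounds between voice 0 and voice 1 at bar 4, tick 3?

voice 0=A3 voice 1=E4 -> P5

P5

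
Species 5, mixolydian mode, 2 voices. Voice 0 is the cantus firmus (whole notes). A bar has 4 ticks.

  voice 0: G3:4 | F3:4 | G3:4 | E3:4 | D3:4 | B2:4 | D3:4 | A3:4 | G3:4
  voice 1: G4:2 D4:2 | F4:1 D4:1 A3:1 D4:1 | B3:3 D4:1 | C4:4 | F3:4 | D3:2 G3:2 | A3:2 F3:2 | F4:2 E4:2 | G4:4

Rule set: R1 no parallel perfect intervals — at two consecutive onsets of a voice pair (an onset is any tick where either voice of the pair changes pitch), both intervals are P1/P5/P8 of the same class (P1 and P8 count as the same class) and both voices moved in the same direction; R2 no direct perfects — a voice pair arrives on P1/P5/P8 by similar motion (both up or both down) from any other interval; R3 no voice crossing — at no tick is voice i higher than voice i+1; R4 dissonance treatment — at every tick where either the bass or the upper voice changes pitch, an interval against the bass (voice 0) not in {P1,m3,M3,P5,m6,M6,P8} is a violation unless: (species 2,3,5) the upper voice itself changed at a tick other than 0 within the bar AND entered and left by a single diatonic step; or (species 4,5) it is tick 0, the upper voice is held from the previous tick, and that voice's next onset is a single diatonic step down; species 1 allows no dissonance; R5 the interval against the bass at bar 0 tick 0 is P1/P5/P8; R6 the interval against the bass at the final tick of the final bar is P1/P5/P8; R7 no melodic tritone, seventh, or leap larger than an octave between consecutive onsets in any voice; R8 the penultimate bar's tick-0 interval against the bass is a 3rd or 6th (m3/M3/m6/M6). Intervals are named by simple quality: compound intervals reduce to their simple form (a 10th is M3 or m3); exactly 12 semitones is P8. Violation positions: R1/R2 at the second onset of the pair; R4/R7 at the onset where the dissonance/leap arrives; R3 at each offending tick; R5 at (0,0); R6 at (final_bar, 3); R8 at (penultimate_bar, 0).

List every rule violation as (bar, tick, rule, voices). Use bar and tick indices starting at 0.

(6, 0, R2, (0, 1))

bar 0: v0=G3 v1=G4 downbeat P8
bar 1: v0=F3 v1=F4 downbeat P8
bar 2: v0=G3 v1=B3 downbeat M3
bar 3: v0=E3 v1=C4 downbeat m6
bar 4: v0=D3 v1=F3 downbeat m3
bar 5: v0=B2 v1=D3 downbeat m3
bar 6: v0=D3 v1=A3 downbeat P5
bar 7: v0=A3 v1=F4 downbeat m6
bar 8: v0=G3 v1=G4 downbeat P8
  -> R2 @ bar 6 tick 0 v(0, 1): B2/G3 m6 -> D3/A3 P5 similar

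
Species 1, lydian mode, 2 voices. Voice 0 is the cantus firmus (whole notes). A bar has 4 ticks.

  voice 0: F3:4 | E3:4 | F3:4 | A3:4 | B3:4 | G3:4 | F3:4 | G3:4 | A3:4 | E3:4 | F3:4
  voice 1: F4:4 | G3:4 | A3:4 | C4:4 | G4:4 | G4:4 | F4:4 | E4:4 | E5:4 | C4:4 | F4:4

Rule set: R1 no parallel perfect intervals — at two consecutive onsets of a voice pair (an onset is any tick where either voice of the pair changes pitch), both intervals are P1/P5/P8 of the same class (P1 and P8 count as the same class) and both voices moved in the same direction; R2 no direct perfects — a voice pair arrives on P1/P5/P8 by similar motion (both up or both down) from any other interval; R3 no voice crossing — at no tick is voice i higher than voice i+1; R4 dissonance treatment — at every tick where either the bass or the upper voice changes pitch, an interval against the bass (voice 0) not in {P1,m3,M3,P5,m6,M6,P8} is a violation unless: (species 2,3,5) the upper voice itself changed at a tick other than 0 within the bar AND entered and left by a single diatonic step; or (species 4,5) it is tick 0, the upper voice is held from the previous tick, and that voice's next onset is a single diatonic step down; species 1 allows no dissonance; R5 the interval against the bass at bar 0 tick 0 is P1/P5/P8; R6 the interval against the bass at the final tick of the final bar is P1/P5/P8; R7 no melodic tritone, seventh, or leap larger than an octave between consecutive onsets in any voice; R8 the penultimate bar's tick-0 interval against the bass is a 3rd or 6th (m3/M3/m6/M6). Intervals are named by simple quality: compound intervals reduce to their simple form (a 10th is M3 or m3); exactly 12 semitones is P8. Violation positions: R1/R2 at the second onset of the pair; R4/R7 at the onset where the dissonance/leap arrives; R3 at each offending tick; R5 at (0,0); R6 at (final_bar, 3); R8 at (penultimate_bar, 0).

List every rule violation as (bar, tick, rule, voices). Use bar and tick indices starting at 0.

(1, 0, R7, (1,))
(6, 0, R1, (0, 1))
(8, 0, R2, (0, 1))
(9, 0, R7, (1,))
(10, 0, R2, (0, 1))

bar 0: v0=F3 v1=F4 downbeat P8
bar 1: v0=E3 v1=G3 downbeat m3
bar 2: v0=F3 v1=A3 downbeat M3
bar 3: v0=A3 v1=C4 downbeat m3
bar 4: v0=B3 v1=G4 downbeat m6
bar 5: v0=G3 v1=G4 downbeat P8
bar 6: v0=F3 v1=F4 downbeat P8
bar 7: v0=G3 v1=E4 downbeat M6
bar 8: v0=A3 v1=E5 downbeat P5
bar 9: v0=E3 v1=C4 downbeat m6
bar 10: v0=F3 v1=F4 downbeat P8
  -> R7 @ bar 1 tick 0 v(1,): F4->G3 leap 10st
  -> R1 @ bar 6 tick 0 v(0, 1): G3/G4 P8 -> F3/F4 P8 similar
  -> R2 @ bar 8 tick 0 v(0, 1): G3/E4 M6 -> A3/E5 P5 similar
  -> R7 @ bar 9 tick 0 v(1,): E5->C4 leap 16st
  -> R2 @ bar 10 tick 0 v(0, 1): E3/C4 m6 -> F3/F4 P8 similar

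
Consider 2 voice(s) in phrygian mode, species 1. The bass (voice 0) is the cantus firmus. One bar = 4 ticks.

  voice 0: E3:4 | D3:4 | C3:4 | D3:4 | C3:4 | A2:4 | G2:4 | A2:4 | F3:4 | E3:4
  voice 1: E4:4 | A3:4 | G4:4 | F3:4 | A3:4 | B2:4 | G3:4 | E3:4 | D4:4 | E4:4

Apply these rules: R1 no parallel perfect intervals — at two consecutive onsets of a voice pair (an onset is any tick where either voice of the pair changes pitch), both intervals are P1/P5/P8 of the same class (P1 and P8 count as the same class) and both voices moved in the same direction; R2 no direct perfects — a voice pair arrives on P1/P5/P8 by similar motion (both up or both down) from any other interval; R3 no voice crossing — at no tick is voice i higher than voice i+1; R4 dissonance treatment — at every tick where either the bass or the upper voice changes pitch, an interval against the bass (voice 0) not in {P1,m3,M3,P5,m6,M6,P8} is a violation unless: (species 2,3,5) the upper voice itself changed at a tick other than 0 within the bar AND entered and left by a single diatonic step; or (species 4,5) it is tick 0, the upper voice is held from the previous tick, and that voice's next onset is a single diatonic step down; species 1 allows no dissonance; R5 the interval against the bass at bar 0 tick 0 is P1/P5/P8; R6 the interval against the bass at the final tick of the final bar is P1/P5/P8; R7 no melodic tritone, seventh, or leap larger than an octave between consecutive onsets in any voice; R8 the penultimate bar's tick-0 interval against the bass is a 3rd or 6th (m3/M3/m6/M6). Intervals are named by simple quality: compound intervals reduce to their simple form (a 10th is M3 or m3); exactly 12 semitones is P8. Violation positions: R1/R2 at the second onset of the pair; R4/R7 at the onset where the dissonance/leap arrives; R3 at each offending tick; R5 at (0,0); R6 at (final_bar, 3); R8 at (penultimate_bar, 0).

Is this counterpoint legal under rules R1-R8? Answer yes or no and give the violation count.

No (6 violations)

bar 0: v0=E3 v1=E4 (P8)
bar 1: v0=D3 v1=A3 (P5)
bar 2: v0=C3 v1=G4 (P5)
bar 3: v0=D3 v1=F3 (m3)
bar 4: v0=C3 v1=A3 (M6)
bar 5: v0=A2 v1=B2 (M2)
bar 6: v0=G2 v1=G3 (P8)
bar 7: v0=A2 v1=E3 (P5)
bar 8: v0=F3 v1=D4 (M6)
bar 9: v0=E3 v1=E4 (P8)
  R2 @ bar1.0: E3/E4 P8 -> D3/A3 P5 similar
  R7 @ bar2.0: A3->G4 leap 10st
  R7 @ bar3.0: G4->F3 leap 14st
  R4 @ bar5.0: A2/B2 M2 untreated
  R7 @ bar5.0: A3->B2 leap 10st
  R7 @ bar8.0: E3->D4 leap 10st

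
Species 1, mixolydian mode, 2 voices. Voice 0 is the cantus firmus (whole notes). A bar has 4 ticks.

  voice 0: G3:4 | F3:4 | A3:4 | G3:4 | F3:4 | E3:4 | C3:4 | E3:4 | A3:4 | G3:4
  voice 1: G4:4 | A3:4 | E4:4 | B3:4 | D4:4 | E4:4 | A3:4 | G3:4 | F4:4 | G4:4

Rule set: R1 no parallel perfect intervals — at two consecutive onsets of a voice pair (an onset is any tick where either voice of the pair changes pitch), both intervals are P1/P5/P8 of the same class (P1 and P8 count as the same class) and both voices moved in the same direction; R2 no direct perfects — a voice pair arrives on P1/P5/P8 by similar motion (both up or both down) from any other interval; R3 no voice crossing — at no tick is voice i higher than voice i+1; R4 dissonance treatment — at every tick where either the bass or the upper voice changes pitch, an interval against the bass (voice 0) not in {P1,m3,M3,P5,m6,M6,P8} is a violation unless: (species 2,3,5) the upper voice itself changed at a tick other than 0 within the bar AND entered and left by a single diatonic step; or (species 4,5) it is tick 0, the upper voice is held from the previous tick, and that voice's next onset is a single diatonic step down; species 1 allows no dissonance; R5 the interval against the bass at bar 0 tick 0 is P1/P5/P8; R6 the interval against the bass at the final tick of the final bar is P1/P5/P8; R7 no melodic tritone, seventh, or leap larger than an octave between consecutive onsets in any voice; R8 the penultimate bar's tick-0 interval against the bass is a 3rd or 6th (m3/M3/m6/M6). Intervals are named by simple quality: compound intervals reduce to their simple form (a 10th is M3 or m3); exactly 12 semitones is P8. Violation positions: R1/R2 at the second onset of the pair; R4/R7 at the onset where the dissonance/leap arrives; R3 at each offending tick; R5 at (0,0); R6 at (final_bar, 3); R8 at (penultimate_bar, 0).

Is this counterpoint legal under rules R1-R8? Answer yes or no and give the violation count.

No (3 violations)

bar 0: v0=G3 v1=G4 (P8)
bar 1: v0=F3 v1=A3 (M3)
bar 2: v0=A3 v1=E4 (P5)
bar 3: v0=G3 v1=B3 (M3)
bar 4: v0=F3 v1=D4 (M6)
bar 5: v0=E3 v1=E4 (P8)
bar 6: v0=C3 v1=A3 (M6)
bar 7: v0=E3 v1=G3 (m3)
bar 8: v0=A3 v1=F4 (m6)
bar 9: v0=G3 v1=G4 (P8)
  R7 @ bar1.0: G4->A3 leap 10st
  R2 @ bar2.0: F3/A3 M3 -> A3/E4 P5 similar
  R7 @ bar8.0: G3->F4 leap 10st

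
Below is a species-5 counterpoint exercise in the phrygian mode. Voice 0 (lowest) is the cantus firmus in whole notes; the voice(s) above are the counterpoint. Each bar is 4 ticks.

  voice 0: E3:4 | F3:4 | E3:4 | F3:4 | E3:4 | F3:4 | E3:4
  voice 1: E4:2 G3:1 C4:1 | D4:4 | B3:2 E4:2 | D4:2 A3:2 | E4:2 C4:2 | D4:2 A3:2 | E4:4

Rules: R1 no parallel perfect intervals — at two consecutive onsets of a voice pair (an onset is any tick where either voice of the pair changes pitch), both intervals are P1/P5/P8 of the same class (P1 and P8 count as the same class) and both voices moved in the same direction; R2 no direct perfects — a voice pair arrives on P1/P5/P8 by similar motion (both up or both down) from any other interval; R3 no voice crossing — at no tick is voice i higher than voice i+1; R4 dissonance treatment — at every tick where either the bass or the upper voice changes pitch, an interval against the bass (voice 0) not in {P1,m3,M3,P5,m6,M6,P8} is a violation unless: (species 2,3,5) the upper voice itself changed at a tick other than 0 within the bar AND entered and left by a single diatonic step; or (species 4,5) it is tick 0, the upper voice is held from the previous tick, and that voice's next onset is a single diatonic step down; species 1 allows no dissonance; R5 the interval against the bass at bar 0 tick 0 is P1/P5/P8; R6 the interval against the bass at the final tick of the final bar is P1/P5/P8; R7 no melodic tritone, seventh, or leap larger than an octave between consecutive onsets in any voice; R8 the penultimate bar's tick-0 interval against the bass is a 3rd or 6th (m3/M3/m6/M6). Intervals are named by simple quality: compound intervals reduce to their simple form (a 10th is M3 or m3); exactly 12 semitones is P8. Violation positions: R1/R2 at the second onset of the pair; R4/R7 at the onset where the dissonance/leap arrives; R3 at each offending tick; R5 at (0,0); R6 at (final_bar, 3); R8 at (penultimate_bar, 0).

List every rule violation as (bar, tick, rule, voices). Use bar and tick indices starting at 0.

bar 0: v0=E3 v1=E4 downbeat P8
bar 1: v0=F3 v1=D4 downbeat M6
bar 2: v0=E3 v1=B3 downbeat P5
bar 3: v0=F3 v1=D4 downbeat M6
bar 4: v0=E3 v1=E4 downbeat P8
bar 5: v0=F3 v1=D4 downbeat M6
bar 6: v0=E3 v1=E4 downbeat P8
  -> R2 @ bar 2 tick 0 v(0, 1): F3/D4 M6 -> E3/B3 P5 similar

(2, 0, R2, (0, 1))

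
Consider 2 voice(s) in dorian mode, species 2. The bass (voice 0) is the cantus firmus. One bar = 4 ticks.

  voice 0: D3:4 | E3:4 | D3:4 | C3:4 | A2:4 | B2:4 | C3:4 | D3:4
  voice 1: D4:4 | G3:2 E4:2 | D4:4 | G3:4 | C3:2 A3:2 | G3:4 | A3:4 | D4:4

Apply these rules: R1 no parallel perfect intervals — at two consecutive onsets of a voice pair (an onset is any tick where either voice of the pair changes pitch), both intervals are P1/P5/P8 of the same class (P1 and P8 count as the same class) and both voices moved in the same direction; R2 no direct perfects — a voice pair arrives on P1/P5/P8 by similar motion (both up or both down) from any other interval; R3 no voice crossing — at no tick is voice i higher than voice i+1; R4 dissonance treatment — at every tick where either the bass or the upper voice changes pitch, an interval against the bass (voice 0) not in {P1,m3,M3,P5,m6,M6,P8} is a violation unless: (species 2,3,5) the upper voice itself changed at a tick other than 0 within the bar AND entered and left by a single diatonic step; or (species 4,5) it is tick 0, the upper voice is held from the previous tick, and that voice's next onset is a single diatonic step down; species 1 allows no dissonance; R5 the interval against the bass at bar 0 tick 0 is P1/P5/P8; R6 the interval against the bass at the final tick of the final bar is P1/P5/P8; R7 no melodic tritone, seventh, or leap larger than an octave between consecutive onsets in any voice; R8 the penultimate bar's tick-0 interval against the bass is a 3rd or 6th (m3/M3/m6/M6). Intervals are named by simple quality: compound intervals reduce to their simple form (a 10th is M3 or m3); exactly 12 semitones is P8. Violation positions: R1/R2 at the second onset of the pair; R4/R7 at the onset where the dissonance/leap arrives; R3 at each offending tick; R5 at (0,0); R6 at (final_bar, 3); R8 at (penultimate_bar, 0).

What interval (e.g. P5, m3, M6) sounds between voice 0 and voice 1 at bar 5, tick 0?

voice 0=B2 voice 1=G3 -> m6

m6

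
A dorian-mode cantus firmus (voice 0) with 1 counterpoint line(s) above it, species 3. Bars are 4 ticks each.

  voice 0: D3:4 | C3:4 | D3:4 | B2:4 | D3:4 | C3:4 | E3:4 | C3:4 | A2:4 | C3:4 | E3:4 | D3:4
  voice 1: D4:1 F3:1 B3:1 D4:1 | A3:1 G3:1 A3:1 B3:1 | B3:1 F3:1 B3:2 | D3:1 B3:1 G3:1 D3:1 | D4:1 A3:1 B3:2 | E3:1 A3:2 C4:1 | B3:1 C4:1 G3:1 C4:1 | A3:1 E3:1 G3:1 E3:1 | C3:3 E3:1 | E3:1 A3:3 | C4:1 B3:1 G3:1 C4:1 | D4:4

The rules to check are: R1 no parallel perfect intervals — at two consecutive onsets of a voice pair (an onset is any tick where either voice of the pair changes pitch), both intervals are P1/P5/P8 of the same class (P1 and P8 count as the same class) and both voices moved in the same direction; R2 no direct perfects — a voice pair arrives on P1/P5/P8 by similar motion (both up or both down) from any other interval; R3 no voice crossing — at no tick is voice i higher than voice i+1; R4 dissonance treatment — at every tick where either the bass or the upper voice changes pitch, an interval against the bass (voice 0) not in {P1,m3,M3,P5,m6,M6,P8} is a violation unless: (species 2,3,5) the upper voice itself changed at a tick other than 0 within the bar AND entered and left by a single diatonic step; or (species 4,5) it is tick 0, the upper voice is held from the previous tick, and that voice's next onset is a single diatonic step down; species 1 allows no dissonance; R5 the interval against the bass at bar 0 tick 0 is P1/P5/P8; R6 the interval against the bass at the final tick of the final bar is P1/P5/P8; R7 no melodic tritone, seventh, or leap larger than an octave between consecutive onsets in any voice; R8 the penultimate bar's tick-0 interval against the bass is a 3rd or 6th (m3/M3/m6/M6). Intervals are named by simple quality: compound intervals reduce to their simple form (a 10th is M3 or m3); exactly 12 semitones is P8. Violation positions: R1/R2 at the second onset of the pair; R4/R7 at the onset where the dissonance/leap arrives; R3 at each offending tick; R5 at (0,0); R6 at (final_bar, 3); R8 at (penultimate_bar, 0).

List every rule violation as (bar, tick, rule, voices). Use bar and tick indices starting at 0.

(0, 2, R7, (1,))
(1, 3, R4, (0, 1))
(2, 1, R7, (1,))
(2, 2, R7, (1,))
(4, 0, R2, (0, 1))

bar 0: v0=D3 v1=D4 downbeat P8
bar 1: v0=C3 v1=A3 downbeat M6
bar 2: v0=D3 v1=B3 downbeat M6
bar 3: v0=B2 v1=D3 downbeat m3
bar 4: v0=D3 v1=D4 downbeat P8
bar 5: v0=C3 v1=E3 downbeat M3
bar 6: v0=E3 v1=B3 downbeat P5
bar 7: v0=C3 v1=A3 downbeat M6
bar 8: v0=A2 v1=C3 downbeat m3
bar 9: v0=C3 v1=E3 downbeat M3
bar 10: v0=E3 v1=C4 downbeat m6
bar 11: v0=D3 v1=D4 downbeat P8
  -> R7 @ bar 0 tick 2 v(1,): F3->B3 leap 6st
  -> R4 @ bar 1 tick 3 v(0, 1): C3/B3 M7 untreated
  -> R7 @ bar 2 tick 1 v(1,): B3->F3 leap 6st
  -> R7 @ bar 2 tick 2 v(1,): F3->B3 leap 6st
  -> R2 @ bar 4 tick 0 v(0, 1): B2/D3 m3 -> D3/D4 P8 similar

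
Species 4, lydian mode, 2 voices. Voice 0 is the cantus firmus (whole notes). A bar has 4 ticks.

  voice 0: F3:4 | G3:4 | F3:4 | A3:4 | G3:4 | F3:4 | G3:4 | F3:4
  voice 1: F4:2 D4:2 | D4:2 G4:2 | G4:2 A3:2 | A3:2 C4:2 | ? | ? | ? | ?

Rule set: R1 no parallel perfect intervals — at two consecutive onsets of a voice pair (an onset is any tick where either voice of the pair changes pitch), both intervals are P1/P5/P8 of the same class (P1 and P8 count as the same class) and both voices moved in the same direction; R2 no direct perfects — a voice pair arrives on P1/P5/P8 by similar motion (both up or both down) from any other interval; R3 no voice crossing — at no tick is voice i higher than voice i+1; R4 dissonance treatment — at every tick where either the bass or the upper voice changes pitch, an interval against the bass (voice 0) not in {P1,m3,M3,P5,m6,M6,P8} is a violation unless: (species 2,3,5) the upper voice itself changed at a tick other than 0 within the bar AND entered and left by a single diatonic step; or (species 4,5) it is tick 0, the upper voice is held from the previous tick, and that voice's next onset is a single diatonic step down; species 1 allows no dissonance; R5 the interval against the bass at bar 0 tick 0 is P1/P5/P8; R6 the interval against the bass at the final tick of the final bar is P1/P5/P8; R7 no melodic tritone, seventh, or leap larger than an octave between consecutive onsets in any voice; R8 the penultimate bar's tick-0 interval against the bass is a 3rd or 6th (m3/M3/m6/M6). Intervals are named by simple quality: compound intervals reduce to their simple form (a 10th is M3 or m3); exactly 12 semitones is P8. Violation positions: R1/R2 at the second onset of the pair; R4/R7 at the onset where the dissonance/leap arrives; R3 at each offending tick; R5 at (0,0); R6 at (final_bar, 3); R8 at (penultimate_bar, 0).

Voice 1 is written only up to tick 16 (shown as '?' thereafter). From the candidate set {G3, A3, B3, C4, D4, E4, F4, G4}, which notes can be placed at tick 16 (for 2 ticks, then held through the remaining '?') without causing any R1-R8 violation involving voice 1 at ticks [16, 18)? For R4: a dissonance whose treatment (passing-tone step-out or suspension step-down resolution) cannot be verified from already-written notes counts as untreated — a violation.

G3: violates R2
A3: violates R4
B3: legal
C4: violates R4
D4: legal
E4: legal
F4: violates R4
G4: legal

{B3, D4, E4, G4}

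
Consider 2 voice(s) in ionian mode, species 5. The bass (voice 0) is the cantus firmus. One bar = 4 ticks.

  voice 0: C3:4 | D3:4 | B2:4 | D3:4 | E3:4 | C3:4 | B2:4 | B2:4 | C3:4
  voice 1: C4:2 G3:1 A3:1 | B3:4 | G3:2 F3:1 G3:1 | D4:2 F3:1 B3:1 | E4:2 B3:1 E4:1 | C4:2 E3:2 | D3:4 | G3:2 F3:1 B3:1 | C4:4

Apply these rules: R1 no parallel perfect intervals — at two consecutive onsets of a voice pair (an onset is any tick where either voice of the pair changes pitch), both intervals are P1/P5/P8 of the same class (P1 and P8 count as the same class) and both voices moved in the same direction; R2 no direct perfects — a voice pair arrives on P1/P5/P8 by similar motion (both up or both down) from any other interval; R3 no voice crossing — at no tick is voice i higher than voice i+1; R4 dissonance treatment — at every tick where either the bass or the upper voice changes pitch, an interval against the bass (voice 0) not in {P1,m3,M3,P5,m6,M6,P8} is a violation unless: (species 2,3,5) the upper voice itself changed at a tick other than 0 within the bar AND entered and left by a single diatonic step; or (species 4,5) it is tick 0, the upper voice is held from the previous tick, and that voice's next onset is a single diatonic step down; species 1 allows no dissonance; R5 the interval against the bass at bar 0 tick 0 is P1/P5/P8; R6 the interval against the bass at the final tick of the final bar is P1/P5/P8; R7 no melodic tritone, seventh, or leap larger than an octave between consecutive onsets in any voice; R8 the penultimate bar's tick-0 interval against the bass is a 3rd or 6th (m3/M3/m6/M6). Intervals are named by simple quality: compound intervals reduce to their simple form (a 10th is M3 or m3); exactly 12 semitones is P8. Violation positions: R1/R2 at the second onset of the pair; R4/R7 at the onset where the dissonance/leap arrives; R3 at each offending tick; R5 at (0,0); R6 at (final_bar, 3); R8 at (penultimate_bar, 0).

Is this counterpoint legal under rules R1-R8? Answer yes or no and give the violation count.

bar 0: v0=C3 v1=C4 (P8)
bar 1: v0=D3 v1=B3 (M6)
bar 2: v0=B2 v1=G3 (m6)
bar 3: v0=D3 v1=D4 (P8)
bar 4: v0=E3 v1=E4 (P8)
bar 5: v0=C3 v1=C4 (P8)
bar 6: v0=B2 v1=D3 (m3)
bar 7: v0=B2 v1=G3 (m6)
bar 8: v0=C3 v1=C4 (P8)
  R2 @ bar3.0: B2/G3 m6 -> D3/D4 P8 similar
  R7 @ bar3.3: F3->B3 leap 6st
  R2 @ bar4.0: D3/B3 M6 -> E3/E4 P8 similar
  R1 @ bar5.0: E3/E4 P8 -> C3/C4 P8 similar
  R4 @ bar7.2: B2/F3 TT untreated
  R7 @ bar7.3: F3->B3 leap 6st
  R1 @ bar8.0: B2/B3 P8 -> C3/C4 P8 similar

No (7 violations)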